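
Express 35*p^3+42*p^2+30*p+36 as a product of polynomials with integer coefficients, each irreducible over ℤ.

(5*p+6)*(7*p^2+6)

Group as (35*p^3+30*p) + (42*p^2+36) = 5*p*(7*p^2+6) + 6*(7*p^2+6).
Both groups share the factor (7*p^2+6).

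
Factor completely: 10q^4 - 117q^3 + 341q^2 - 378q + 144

Testing divisors of the constant over divisors of the leading coefficient, q = 8 is a root, so (q - 8) divides it; the quotient is 10q^3 - 37q^2 + 45q - 18.
Then q = 3/2 is a root, so (2q - 3) divides it; the quotient is 5q^2 - 11q + 6.
The remaining quadratic factors as (q - 1)(5q - 6).

(2q - 3)(5q - 6)(q - 1)(q - 8)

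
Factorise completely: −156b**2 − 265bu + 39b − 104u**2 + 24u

Group: −13b(12b + 13u − 3) − 8u(12b + 13u − 3); both groups contain (12b + 13u − 3).

−(12b + 13u − 3)(13b + 8u)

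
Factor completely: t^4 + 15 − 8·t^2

(t^2 − 3)·(t^2 − 5)

Substitute u = t^2 to get a quadratic in u, then factor.
t^2 − 5 is irreducible over ℤ (5 is not a perfect square).
t^2 − 3 is irreducible over ℤ (3 is not a perfect square).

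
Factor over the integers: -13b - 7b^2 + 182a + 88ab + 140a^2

(10a + 7b + 13)(14a - b)

Group: 14a(10a + 7b + 13) - b(10a + 7b + 13); both groups contain (10a + 7b + 13).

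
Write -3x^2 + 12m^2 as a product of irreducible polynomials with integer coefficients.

Pull out the common factor 3; 4m^2 - x^2 is a difference of squares.

3(2m + x)(2m - x)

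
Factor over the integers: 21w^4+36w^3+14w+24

Group as (21w^4+14w) + (36w^3+24) = 7w(3w^3+2) + 12(3w^3+2).
Both groups share the factor (3w^3+2).

(7w+12)(3w^3+2)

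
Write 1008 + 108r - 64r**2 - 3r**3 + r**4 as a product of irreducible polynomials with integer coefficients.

(r + 4)(r + 6)(r - 6)(r - 7)

Among the possible rational roots, r = -4 is a root, giving the factor (r + 4) and quotient r**3 - 7r**2 - 36r + 252.
Continuing, r = -6 is a root, so (r + 6) divides it; the quotient is r**2 - 13r + 42.
The remaining quadratic factors as (r - 7)(r - 6).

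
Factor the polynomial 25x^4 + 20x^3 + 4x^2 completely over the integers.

x^2(5x + 2)^2

Factor out x^2 first: what remains is 25x^2 + 20x + 4.
Recognize a perfect-square trinomial with the parts 5x and 2.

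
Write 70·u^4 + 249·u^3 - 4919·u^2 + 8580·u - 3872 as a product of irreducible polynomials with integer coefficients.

By the rational root theorem, u = -11 is a root, so (u + 11) is a factor; dividing leaves 70·u^3 - 521·u^2 + 812·u - 352.
Continuing, u = 11/2 is a root, so (2·u - 11) is a factor; dividing leaves 35·u^2 - 68·u + 32.
The remaining quadratic factors as (7·u - 8)(5·u - 4).

(2·u - 11)·(5·u - 4)·(7·u - 8)·(u + 11)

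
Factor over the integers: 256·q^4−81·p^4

(4·q−3·p)·(4·q+3·p)·(16·q^2+9·p^2)

Write as (16·q^2)² − (9·p^2)², then factor 16·q^2−9·p^2 once more.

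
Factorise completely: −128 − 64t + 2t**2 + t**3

Trying the rational-root candidates, t = 8 is a root, giving the factor (t − 8) and quotient t**2 + 10t + 16.
The remaining quadratic factors as (t + 8)(t + 2).

(t + 2)(t + 8)(t − 8)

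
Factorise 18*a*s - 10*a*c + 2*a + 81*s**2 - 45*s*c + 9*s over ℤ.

(9*s - 5*c + 1)*(2*a + 9*s)

Group: 9*s*(2*a + 9*s) + (-5*c + 1)*(2*a + 9*s); both groups contain (2*a + 9*s).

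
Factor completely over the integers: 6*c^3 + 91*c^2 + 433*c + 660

By the rational root theorem, c = -11/3 is a root, so (3*c + 11) divides it; the quotient is 2*c^2 + 23*c + 60.
The remaining quadratic factors as (c + 4)(2*c + 15).

(2*c + 15)*(3*c + 11)*(c + 4)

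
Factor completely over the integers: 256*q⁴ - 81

(4*q + 3)*(4*q - 3)*(16*q² + 9)

Difference of squares twice: with A = 4*q and B = 3, A⁴ − B⁴ = (A² − B²)(A² + B²), and A² − B² factors again.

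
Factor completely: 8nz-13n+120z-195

Group as (8nz-13n) + (120z-195) = n(8z-13) + 15(8z-13).
Both groups share the factor (8z-13).

(8z-13)(n+15)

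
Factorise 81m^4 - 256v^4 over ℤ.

(3m)⁴ − (4v)⁴ = ((3m)² − (4v)²)((3m)² + (4v)²); the first factor splits again, the second (9m^2 + 16v^2) is irreducible.

(3m + 4v)(3m - 4v)(9m^2 + 16v^2)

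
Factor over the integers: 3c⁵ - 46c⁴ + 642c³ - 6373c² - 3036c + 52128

(3c + 8)(c - 12)(c - 3)(c² - 3c + 181)

Trying the rational-root candidates, c = -8/3 is a root, so (3c + 8) is a factor; dividing leaves c⁴ - 18c³ + 262c² - 2823c + 6516.
Then c = 3 is a root, so (c - 3) divides it; the quotient is c³ - 15c² + 217c - 2172.
Then c = 12 is a root, giving the factor (c - 12) and quotient c² - 3c + 181.
The quadratic c² - 3c + 181 has discriminant -715 < 0 and is irreducible over ℤ.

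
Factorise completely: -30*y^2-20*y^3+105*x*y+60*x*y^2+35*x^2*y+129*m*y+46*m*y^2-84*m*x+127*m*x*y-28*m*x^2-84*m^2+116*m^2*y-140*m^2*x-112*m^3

-(4*m+x+2*y+3)*(4*m-5*y)*(7*m+7*x-2*y)

Group: 4*m*(-28*m^2-35*m*x-6*m*y-21*m-7*x^2-12*x*y-21*x+4*y^2+6*y) - 5*y*(-28*m^2-35*m*x-6*m*y-21*m-7*x^2-12*x*y-21*x+4*y^2+6*y); both groups contain (-28*m^2-35*m*x-6*m*y-21*m-7*x^2-12*x*y-21*x+4*y^2+6*y), so (4*m-5*y) is a factor with cofactor -28*m^2-35*m*x-6*m*y-21*m-7*x^2-12*x*y-21*x+4*y^2+6*y.
The cofactor groups again: -28*m^2-35*m*x-6*m*y-21*m-7*x^2-12*x*y-21*x+4*y^2+6*y = -7*m*(4*m+x+2*y+3) + (-7*x+2*y)*(4*m+x+2*y+3); both groups contain (4*m+x+2*y+3), giving -(7*m+7*x-2*y)*(4*m+x+2*y+3).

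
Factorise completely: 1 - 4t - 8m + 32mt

(4t - 1)(8m - 1)

Group as (32mt - 8m) + (-4t + 1) = 8m(4t - 1) - (4t - 1).
Both groups share the factor (4t - 1).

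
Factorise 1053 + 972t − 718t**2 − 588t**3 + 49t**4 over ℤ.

(7t + 9)(7t − 9)(t + 1)(t − 13)

By the rational root theorem, t = −1 is a root, so (t + 1) divides it; the quotient is 49t**3 − 637t**2 − 81t + 1053.
Next, t = 13 is a root, giving the factor (t − 13) and quotient 49t**2 − 81.
The remaining quadratic factors as (7t − 9)(7t + 9).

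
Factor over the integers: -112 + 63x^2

7(3x + 4)(3x - 4)

Factor out 7, leaving 9x^2 - 16, which is a difference of two squares.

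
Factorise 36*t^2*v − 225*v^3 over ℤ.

Factor out 9*v, leaving 4*t^2 − 25*v^2, which is a difference of two squares.

9*v*(2*t + 5*v)*(2*t − 5*v)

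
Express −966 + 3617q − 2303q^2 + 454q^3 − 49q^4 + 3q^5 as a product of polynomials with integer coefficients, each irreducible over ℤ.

(3q − 1)(q − 2)(q − 7)(q^2 − 7q + 69)

By the rational root theorem, q = 1/3 is a root, so (3q − 1) divides it; the quotient is q^4 − 16q^3 + 146q^2 − 719q + 966.
Next, q = 7 is a root, so (q − 7) is a factor; dividing leaves q^3 − 9q^2 + 83q − 138.
Next, q = 2 is a root, so (q − 2) is a factor; dividing leaves q^2 − 7q + 69.
The quadratic q^2 − 7q + 69 has discriminant −227 < 0 and is irreducible over ℤ.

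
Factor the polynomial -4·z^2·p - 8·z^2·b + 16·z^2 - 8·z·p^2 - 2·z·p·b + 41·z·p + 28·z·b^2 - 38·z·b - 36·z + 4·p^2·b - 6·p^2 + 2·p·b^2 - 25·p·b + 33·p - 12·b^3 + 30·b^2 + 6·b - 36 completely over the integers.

-(4·z - 2·b + 3)·(z + 2·p - 3·b - 3)·(p + 2·b - 4)

Group: p·(-4·z^2 - 8·z·p + 14·z·b + 9·z + 4·p·b - 6·p - 6·b^2 + 3·b + 9) + (2·b - 4)·(-4·z^2 - 8·z·p + 14·z·b + 9·z + 4·p·b - 6·p - 6·b^2 + 3·b + 9); both groups contain (-4·z^2 - 8·z·p + 14·z·b + 9·z + 4·p·b - 6·p - 6·b^2 + 3·b + 9), so (p + 2·b - 4) is a factor with cofactor -4·z^2 - 8·z·p + 14·z·b + 9·z + 4·p·b - 6·p - 6·b^2 + 3·b + 9.
The cofactor groups again: -4·z^2 - 8·z·p + 14·z·b + 9·z + 4·p·b - 6·p - 6·b^2 + 3·b + 9 = -4·z·(z + 2·p - 3·b - 3) + (2·b - 3)·(z + 2·p - 3·b - 3); both groups contain (z + 2·p - 3·b - 3), giving -(4·z - 2·b + 3)·(z + 2·p - 3·b - 3).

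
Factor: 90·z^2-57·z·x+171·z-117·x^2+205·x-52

(6·z-9·x+13)·(15·z+13·x-4)

Group: 6·z·(15·z+13·x-4) + (-9·x+13)·(15·z+13·x-4); both groups contain (15·z+13·x-4).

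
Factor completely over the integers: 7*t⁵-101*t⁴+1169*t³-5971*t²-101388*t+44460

(7*t-3)*(t+6)*(t-13)*(t²-7*t+190)

By the rational root theorem, t = -6 is a root, so (t+6) is a factor; dividing leaves 7*t⁴-143*t³+2027*t²-18133*t+7410.
Continuing, t = 3/7 is a root, so (7*t-3) divides it; the quotient is t³-20*t²+281*t-2470.
Then t = 13 is a root, giving the factor (t-13) and quotient t²-7*t+190.
The quadratic t²-7*t+190 has discriminant -711 < 0 and is irreducible over ℤ.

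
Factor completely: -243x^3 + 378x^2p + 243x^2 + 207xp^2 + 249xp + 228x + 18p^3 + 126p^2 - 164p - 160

-(3x - 6p - 4)(9x + 3p - 5)(9x + p + 8)

Group: 9x(-27x^2 + 51xp + 12x + 6p^2 + 52p + 32) + (3p - 5)(-27x^2 + 51xp + 12x + 6p^2 + 52p + 32); both groups contain (-27x^2 + 51xp + 12x + 6p^2 + 52p + 32), so (9x + 3p - 5) is a factor with cofactor -27x^2 + 51xp + 12x + 6p^2 + 52p + 32.
The cofactor groups again: -27x^2 + 51xp + 12x + 6p^2 + 52p + 32 = -3x(9x + p + 8) + (6p + 4)(9x + p + 8); both groups contain (9x + p + 8), giving -(3x - 6p - 4)(9x + p + 8).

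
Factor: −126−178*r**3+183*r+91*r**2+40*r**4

Testing divisors of the constant over divisors of the leading coefficient, r = 6/5 is a root, giving the factor (5*r−6) and quotient 8*r**3−26*r**2−13*r+21.
Then r = 7/2 is a root, giving the factor (2*r−7) and quotient 4*r**2+r−3.
The remaining quadratic factors as (r+1)(4*r−3).

(2*r−7)*(4*r−3)*(5*r−6)*(r+1)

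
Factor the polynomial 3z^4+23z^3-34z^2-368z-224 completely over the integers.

(3z+2)(z+4)(z+7)(z-4)

Among the possible rational roots, z = 4 is a root, so (z-4) is a factor; dividing leaves 3z^3+35z^2+106z+56.
Then z = -4 is a root, giving the factor (z+4) and quotient 3z^2+23z+14.
The remaining quadratic factors as (z+7)(3z+2).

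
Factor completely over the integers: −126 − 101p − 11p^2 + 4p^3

Trying the rational-root candidates, p = −2 is a root, giving the factor (p + 2) and quotient 4p^2 − 19p − 63.
The remaining quadratic factors as (p − 7)(4p + 9).

(4p + 9)(p + 2)(p − 7)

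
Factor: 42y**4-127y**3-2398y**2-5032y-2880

(2y+9)(3y+4)(7y+8)(y-10)

Among the possible rational roots, y = -8/7 is a root, so (7y+8) is a factor; dividing leaves 6y**3-25y**2-314y-360.
Next, y = 10 is a root, so (y-10) divides it; the quotient is 6y**2+35y+36.
The remaining quadratic factors as (2y+9)(3y+4).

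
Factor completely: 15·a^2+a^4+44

Substitute u = a^2 to get a quadratic in u, then factor.
a^2+4 is irreducible over ℤ (sum of squares).
a^2+11 is irreducible over ℤ (always positive, so no real roots).

(a^2+11)·(a^2+4)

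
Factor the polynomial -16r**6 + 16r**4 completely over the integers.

Pull out the common factor 16r**4, leaving -r**2 + 1.
Recognize a difference of squares with the parts 1 and r.

-16r**4(r + 1)(r - 1)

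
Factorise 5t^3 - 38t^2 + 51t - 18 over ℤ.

(5t - 3)(t - 1)(t - 6)

Among the possible rational roots, t = 3/5 is a root, so (5t - 3) is a factor; dividing leaves t^2 - 7t + 6.
The remaining quadratic factors as (t - 6)(t - 1).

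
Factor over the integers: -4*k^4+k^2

Factor out k^2 first: what remains is -4*k^2+1.
Recognize a difference of squares with the parts 1 and 2*k.

-k^2*(2*k+1)*(2*k-1)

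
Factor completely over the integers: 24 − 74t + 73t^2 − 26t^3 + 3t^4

(3t − 2)(t − 1)(t − 3)(t − 4)

Trying the rational-root candidates, t = 4 is a root, giving the factor (t − 4) and quotient 3t^3 − 14t^2 + 17t − 6.
Continuing, t = 3 is a root, giving the factor (t − 3) and quotient 3t^2 − 5t + 2.
The remaining quadratic factors as (3t − 2)(t − 1).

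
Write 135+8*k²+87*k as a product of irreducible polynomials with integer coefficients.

Need a pair with product 8·135 = 1080 and sum 87: that's 72 and 15.
Split the middle term: 8*k²+72*k + 15*k+135 = 8*k*(k+9) + 15*(k+9).

(8*k+15)*(k+9)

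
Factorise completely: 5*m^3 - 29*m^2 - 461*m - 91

By the rational root theorem, m = 13 is a root, giving the factor (m - 13) and quotient 5*m^2 + 36*m + 7.
The remaining quadratic factors as (m + 7)(5*m + 1).

(5*m + 1)*(m + 7)*(m - 13)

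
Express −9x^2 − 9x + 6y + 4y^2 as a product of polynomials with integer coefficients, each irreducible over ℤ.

Group: 2y(2y − 3x) + (3x + 3)(2y − 3x); both groups contain (2y − 3x).

(2y − 3x)(2y + 3x + 3)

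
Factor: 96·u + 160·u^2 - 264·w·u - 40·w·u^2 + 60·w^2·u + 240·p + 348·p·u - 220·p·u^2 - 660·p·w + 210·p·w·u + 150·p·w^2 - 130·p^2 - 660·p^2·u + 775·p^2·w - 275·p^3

-(11·p + 2·w - 8)·(5·p - 15·w + 10·u + 6)·(5·p + 2·u)

Group: 11·p·(-25·p^2 + 75·p·w - 60·p·u - 30·p + 30·w·u - 20·u^2 - 12·u) + (2·w - 8)·(-25·p^2 + 75·p·w - 60·p·u - 30·p + 30·w·u - 20·u^2 - 12·u); both groups contain (-25·p^2 + 75·p·w - 60·p·u - 30·p + 30·w·u - 20·u^2 - 12·u), so (11·p + 2·w - 8) is a factor with cofactor -25·p^2 + 75·p·w - 60·p·u - 30·p + 30·w·u - 20·u^2 - 12·u.
The cofactor groups again: -25·p^2 + 75·p·w - 60·p·u - 30·p + 30·w·u - 20·u^2 - 12·u = -5·p·(5·p + 2·u) + (15·w - 10·u - 6)·(5·p + 2·u); both groups contain (5·p + 2·u), giving -(5·p - 15·w + 10·u + 6)·(5·p + 2·u).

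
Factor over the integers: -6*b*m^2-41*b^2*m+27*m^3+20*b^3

(4*b+3*m)*(5*b-9*m)*(b-m)

Group: 4*b*(5*b^2-14*b*m+9*m^2) + 3*m*(5*b^2-14*b*m+9*m^2); both groups contain (5*b^2-14*b*m+9*m^2), so (4*b+3*m) is a factor with cofactor 5*b^2-14*b*m+9*m^2.
The cofactor groups again: 5*b^2-14*b*m+9*m^2 = 5*b*(b-m) - 9*m*(b-m); both groups contain (b-m), giving (5*b-9*m)*(b-m).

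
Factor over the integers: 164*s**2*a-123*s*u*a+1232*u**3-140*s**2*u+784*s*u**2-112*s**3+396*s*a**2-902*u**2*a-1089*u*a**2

-(4*s+8*u-11*a)*(4*s-11*u)*(7*s+14*u+9*a)

Group: 7*s*(-16*s**2+12*s*u+44*s*a+88*u**2-121*u*a) + (14*u+9*a)*(-16*s**2+12*s*u+44*s*a+88*u**2-121*u*a); both groups contain (-16*s**2+12*s*u+44*s*a+88*u**2-121*u*a), so (7*s+14*u+9*a) is a factor with cofactor -16*s**2+12*s*u+44*s*a+88*u**2-121*u*a.
The cofactor groups again: -16*s**2+12*s*u+44*s*a+88*u**2-121*u*a = -4*s*(4*s+8*u-11*a) + 11*u*(4*s+8*u-11*a); both groups contain (4*s+8*u-11*a), giving -(4*s-11*u)*(4*s+8*u-11*a).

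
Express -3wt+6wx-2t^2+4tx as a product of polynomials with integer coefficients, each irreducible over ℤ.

Group: -t(3w+2t) + 2x(3w+2t); both groups contain (3w+2t).

-(3w+2t)(t-2x)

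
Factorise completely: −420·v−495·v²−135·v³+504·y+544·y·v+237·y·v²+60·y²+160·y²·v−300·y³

Group: 5·y·(−60·y²−4·y·v−72·y+45·v²+60·v) + (−3·v−7)·(−60·y²−4·y·v−72·y+45·v²+60·v); both groups contain (−60·y²−4·y·v−72·y+45·v²+60·v), so (5·y−3·v−7) is a factor with cofactor −60·y²−4·y·v−72·y+45·v²+60·v.
The cofactor groups again: −60·y²−4·y·v−72·y+45·v²+60·v = −10·y·(6·y−5·v) + (−9·v−12)·(6·y−5·v); both groups contain (6·y−5·v), giving −(10·y+9·v+12)·(6·y−5·v).

−(5·y−3·v−7)·(6·y−5·v)·(10·y+9·v+12)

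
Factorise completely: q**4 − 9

Substitute u = q**2 to get a quadratic in u, then factor.
q**2 + 3 is irreducible over ℤ (always positive, so no real roots).
q**2 − 3 is irreducible over ℤ (3 is not a perfect square).

(q**2 + 3)(q**2 − 3)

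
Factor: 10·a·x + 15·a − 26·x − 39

Group as (10·a·x + 15·a) + (−26·x − 39) = 5·a·(2·x + 3) − 13·(2·x + 3).
Both groups share the factor (2·x + 3).

(2·x + 3)·(5·a − 13)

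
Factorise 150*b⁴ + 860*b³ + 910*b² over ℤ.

Pull out the common factor 10*b², then factor the remaining trinomial.

10*b²*(3*b + 13)*(5*b + 7)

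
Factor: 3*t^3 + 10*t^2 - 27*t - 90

(3*t + 10)*(t + 3)*(t - 3)

Group as (3*t^3 - 27*t) + (10*t^2 - 90) = 3*t*(t^2 - 9) + 10*(t^2 - 9).
Both groups share the factor (t^2 - 9).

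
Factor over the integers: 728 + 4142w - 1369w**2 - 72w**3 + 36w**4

(2w + 13)(3w - 14)(6w + 1)(w - 4)

Testing divisors of the constant over divisors of the leading coefficient, w = 4 is a root, so (w - 4) divides it; the quotient is 36w**3 + 72w**2 - 1081w - 182.
Continuing, w = -13/2 is a root, giving the factor (2w + 13) and quotient 18w**2 - 81w - 14.
The remaining quadratic factors as (3w - 14)(6w + 1).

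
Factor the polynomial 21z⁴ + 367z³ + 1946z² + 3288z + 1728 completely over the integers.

Testing divisors of the constant over divisors of the leading coefficient, z = -4/3 is a root, so (3z + 4) divides it; the quotient is 7z³ + 113z² + 498z + 432.
Then z = -9 is a root, giving the factor (z + 9) and quotient 7z² + 50z + 48.
The remaining quadratic factors as (7z + 8)(z + 6).

(3z + 4)(7z + 8)(z + 6)(z + 9)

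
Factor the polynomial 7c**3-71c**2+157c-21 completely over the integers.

(7c-1)(c-3)(c-7)

Trying the rational-root candidates, c = 1/7 is a root, so (7c-1) divides it; the quotient is c**2-10c+21.
The remaining quadratic factors as (c-3)(c-7).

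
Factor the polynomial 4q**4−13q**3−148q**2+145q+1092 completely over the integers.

Among the possible rational roots, q = −3 is a root, so (q+3) is a factor; dividing leaves 4q**3−25q**2−73q+364.
Then q = 7 is a root, giving the factor (q−7) and quotient 4q**2+3q−52.
The remaining quadratic factors as (q+4)(4q−13).

(4q−13)(q+3)(q+4)(q−7)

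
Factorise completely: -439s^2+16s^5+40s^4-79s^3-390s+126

By the rational root theorem, s = 3 is a root, so (s-3) is a factor; dividing leaves 16s^4+88s^3+185s^2+116s-42.
Next, s = 1/4 is a root, so (4s-1) is a factor; dividing leaves 4s^3+23s^2+52s+42.
Continuing, s = -7/4 is a root, giving the factor (4s+7) and quotient s^2+4s+6.
The quadratic s^2+4s+6 has discriminant -8 < 0 and is irreducible over ℤ.

(4s+7)(4s-1)(s-3)(s^2+4s+6)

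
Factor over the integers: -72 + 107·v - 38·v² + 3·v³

Testing divisors of the constant over divisors of the leading coefficient, v = 9 is a root, giving the factor (v - 9) and quotient 3·v² - 11·v + 8.
The remaining quadratic factors as (v - 1)(3·v - 8).

(3·v - 8)·(v - 1)·(v - 9)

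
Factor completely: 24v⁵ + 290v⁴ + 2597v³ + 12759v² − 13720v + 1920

(4v − 3)(6v − 1)(v + 8)(v² + 5v + 80)

Among the possible rational roots, v = −8 is a root, giving the factor (v + 8) and quotient 24v⁴ + 98v³ + 1813v² − 1745v + 240.
Then v = 1/6 is a root, giving the factor (6v − 1) and quotient 4v³ + 17v² + 305v − 240.
Continuing, v = 3/4 is a root, so (4v − 3) divides it; the quotient is v² + 5v + 80.
The quadratic v² + 5v + 80 has discriminant −295 < 0 and is irreducible over ℤ.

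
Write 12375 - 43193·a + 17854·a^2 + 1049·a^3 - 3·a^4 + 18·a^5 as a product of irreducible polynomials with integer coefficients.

(3·a - 1)·(6·a - 11)·(a + 9)·(a^2 - 7·a + 125)

Trying the rational-root candidates, a = 11/6 is a root, so (6·a - 11) is a factor; dividing leaves 3·a^4 + 5·a^3 + 184·a^2 + 3313·a - 1125.
Continuing, a = -9 is a root, giving the factor (a + 9) and quotient 3·a^3 - 22·a^2 + 382·a - 125.
Then a = 1/3 is a root, so (3·a - 1) is a factor; dividing leaves a^2 - 7·a + 125.
The quadratic a^2 - 7·a + 125 has discriminant -451 < 0 and is irreducible over ℤ.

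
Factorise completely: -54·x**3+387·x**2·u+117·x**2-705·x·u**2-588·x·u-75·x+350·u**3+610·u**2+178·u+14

-(3·x-14·u-2)·(3·x-5·u-1)·(6·x-5·u-7)

Group: 3·x·(-18·x**2+99·x·u+33·x-70·u**2-108·u-14) + (-5·u-1)·(-18·x**2+99·x·u+33·x-70·u**2-108·u-14); both groups contain (-18·x**2+99·x·u+33·x-70·u**2-108·u-14), so (3·x-5·u-1) is a factor with cofactor -18·x**2+99·x·u+33·x-70·u**2-108·u-14.
The cofactor groups again: -18·x**2+99·x·u+33·x-70·u**2-108·u-14 = -3·x·(6·x-5·u-7) + (14·u+2)·(6·x-5·u-7); both groups contain (6·x-5·u-7), giving -(3·x-14·u-2)·(6·x-5·u-7).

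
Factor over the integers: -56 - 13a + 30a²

(5a - 8)(6a + 7)

Need a pair with product 30·(-56) = -1680 and sum -13: that's 35 and -48.
Split the middle term: 30a² + 35a - 48a - 56 = 5a(6a + 7) - 8(6a + 7).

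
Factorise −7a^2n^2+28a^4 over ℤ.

Every term has a factor of 7a^2. Then 4a^2−n^2 = (2a)² − (n)².

7a^2(2a+n)(2a−n)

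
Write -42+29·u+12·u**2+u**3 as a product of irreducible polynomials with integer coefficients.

Trying the rational-root candidates, u = -7 is a root, giving the factor (u+7) and quotient u**2+5·u-6.
The remaining quadratic factors as (u-1)(u+6).

(u+6)·(u+7)·(u-1)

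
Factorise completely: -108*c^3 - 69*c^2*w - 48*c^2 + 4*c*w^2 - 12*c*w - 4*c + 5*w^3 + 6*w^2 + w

-(3*c + w + 1)*(4*c - w)*(9*c + 5*w + 1)

Group: 9*c*(-12*c^2 - c*w - 4*c + w^2 + w) + (5*w + 1)*(-12*c^2 - c*w - 4*c + w^2 + w); both groups contain (-12*c^2 - c*w - 4*c + w^2 + w), so (9*c + 5*w + 1) is a factor with cofactor -12*c^2 - c*w - 4*c + w^2 + w.
The cofactor groups again: -12*c^2 - c*w - 4*c + w^2 + w = -4*c*(3*c + w + 1) + w*(3*c + w + 1); both groups contain (3*c + w + 1), giving -(4*c - w)*(3*c + w + 1).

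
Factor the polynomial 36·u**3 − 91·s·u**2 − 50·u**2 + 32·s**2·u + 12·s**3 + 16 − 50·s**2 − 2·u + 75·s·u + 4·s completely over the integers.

(2·s + 9·u − 8)·(2·s − u + 1)·(3·s − 4·u − 2)

Group: 2·s·(6·s**2 + 19·s·u − 28·s − 36·u**2 + 14·u + 16) + (−u + 1)·(6·s**2 + 19·s·u − 28·s − 36·u**2 + 14·u + 16); both groups contain (6·s**2 + 19·s·u − 28·s − 36·u**2 + 14·u + 16), so (2·s − u + 1) is a factor with cofactor 6·s**2 + 19·s·u − 28·s − 36·u**2 + 14·u + 16.
The cofactor groups again: 6·s**2 + 19·s·u − 28·s − 36·u**2 + 14·u + 16 = 3·s·(2·s + 9·u − 8) + (−4·u − 2)·(2·s + 9·u − 8); both groups contain (2·s + 9·u − 8), giving (3·s − 4·u − 2)·(2·s + 9·u − 8).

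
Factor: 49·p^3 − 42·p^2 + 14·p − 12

Group as (49·p^3 + 14·p) + (−42·p^2 − 12) = 7·p·(7·p^2 + 2) − 6·(7·p^2 + 2).
Both groups share the factor (7·p^2 + 2).

(7·p − 6)·(7·p^2 + 2)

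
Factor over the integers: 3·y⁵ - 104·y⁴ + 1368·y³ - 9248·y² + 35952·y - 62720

(3·y - 14)·(y - 10)·(y - 14)·(y² - 6·y + 32)

Trying the rational-root candidates, y = 14 is a root, so (y - 14) divides it; the quotient is 3·y⁴ - 62·y³ + 500·y² - 2248·y + 4480.
Continuing, y = 14/3 is a root, giving the factor (3·y - 14) and quotient y³ - 16·y² + 92·y - 320.
Continuing, y = 10 is a root, so (y - 10) is a factor; dividing leaves y² - 6·y + 32.
The quadratic y² - 6·y + 32 has discriminant -92 < 0 and is irreducible over ℤ.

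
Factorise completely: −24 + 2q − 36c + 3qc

Group as (3qc + 2q) + (−36c − 24) = q(3c + 2) − 12(3c + 2).
Both groups share the factor (3c + 2).

(3c + 2)(q − 12)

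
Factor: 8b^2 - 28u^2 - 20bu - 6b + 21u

Group: 4b(2b - 7u) + (4u - 3)(2b - 7u); both groups contain (2b - 7u).

(2b - 7u)(4b + 4u - 3)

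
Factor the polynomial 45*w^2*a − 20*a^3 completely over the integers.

5*a*(3*w − 2*a)*(3*w + 2*a)

Pull out the common factor 5*a; 9*w^2 − 4*a^2 is a difference of squares.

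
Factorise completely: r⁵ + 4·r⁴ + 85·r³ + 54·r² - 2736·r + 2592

Trying the rational-root candidates, r = -6 is a root, giving the factor (r + 6) and quotient r⁴ - 2·r³ + 97·r² - 528·r + 432.
Then r = 1 is a root, so (r - 1) is a factor; dividing leaves r³ - r² + 96·r - 432.
Next, r = 4 is a root, so (r - 4) is a factor; dividing leaves r² + 3·r + 108.
The quadratic r² + 3·r + 108 has discriminant -423 < 0 and is irreducible over ℤ.

(r + 6)·(r - 1)·(r - 4)·(r² + 3·r + 108)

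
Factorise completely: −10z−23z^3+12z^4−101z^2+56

Trying the rational-root candidates, z = −7/4 is a root, giving the factor (4z+7) and quotient 3z^3−11z^2−6z+8.
Continuing, z = 2/3 is a root, so (3z−2) is a factor; dividing leaves z^2−3z−4.
The remaining quadratic factors as (z+1)(z−4).

(3z−2)(4z+7)(z+1)(z−4)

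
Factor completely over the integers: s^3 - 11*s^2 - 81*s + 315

(s + 7)*(s - 15)*(s - 3)

Testing divisors of the constant over divisors of the leading coefficient, s = -7 is a root, giving the factor (s + 7) and quotient s^2 - 18*s + 45.
The remaining quadratic factors as (s - 3)(s - 15).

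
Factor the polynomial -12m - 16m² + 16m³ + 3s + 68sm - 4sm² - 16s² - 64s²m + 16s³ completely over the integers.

(4s - 2m - 1)(s - 4m)(4s + 2m - 3)

Group: 4s(4s² - 14sm - 3s - 8m² + 12m) + (-2m - 1)(4s² - 14sm - 3s - 8m² + 12m); both groups contain (4s² - 14sm - 3s - 8m² + 12m), so (4s - 2m - 1) is a factor with cofactor 4s² - 14sm - 3s - 8m² + 12m.
The cofactor groups again: 4s² - 14sm - 3s - 8m² + 12m = 4s(s - 4m) + (2m - 3)(s - 4m); both groups contain (s - 4m), giving (4s + 2m - 3)(s - 4m).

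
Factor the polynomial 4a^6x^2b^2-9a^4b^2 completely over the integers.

a^4b^2(2ax+3)(2ax-3)

Pull out the common factor a^4b^2, leaving 4a^2x^2-9.
Recognize a difference of squares with the parts 2ax and 3.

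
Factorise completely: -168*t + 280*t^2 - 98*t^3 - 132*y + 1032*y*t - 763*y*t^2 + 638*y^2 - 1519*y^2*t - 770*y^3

-(11*y + 14*t)*(14*y + 7*t - 6)*(5*y + t - 2)

Group: 5*y*(-154*y^2 - 273*y*t + 66*y - 98*t^2 + 84*t) + (t - 2)*(-154*y^2 - 273*y*t + 66*y - 98*t^2 + 84*t); both groups contain (-154*y^2 - 273*y*t + 66*y - 98*t^2 + 84*t), so (5*y + t - 2) is a factor with cofactor -154*y^2 - 273*y*t + 66*y - 98*t^2 + 84*t.
The cofactor groups again: -154*y^2 - 273*y*t + 66*y - 98*t^2 + 84*t = -11*y*(14*y + 7*t - 6) - 14*t*(14*y + 7*t - 6); both groups contain (14*y + 7*t - 6), giving -(11*y + 14*t)*(14*y + 7*t - 6).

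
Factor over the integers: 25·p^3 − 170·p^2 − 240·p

5·p·(5·p + 6)·(p − 8)

Pull out the common factor 5·p, then factor the remaining trinomial.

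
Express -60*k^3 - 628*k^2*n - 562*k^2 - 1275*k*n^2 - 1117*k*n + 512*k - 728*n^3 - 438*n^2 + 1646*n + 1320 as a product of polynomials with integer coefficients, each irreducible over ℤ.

-(10*k + 13*n + 12)*(6*k + 7*n - 11)*(k + 8*n + 10)

Group: k*(-60*k^2 - 148*k*n + 38*k - 91*n^2 + 59*n + 132) + (8*n + 10)*(-60*k^2 - 148*k*n + 38*k - 91*n^2 + 59*n + 132); both groups contain (-60*k^2 - 148*k*n + 38*k - 91*n^2 + 59*n + 132), so (k + 8*n + 10) is a factor with cofactor -60*k^2 - 148*k*n + 38*k - 91*n^2 + 59*n + 132.
The cofactor groups again: -60*k^2 - 148*k*n + 38*k - 91*n^2 + 59*n + 132 = -6*k*(10*k + 13*n + 12) + (-7*n + 11)*(10*k + 13*n + 12); both groups contain (10*k + 13*n + 12), giving -(6*k + 7*n - 11)*(10*k + 13*n + 12).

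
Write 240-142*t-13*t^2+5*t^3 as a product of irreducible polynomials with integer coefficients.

By the rational root theorem, t = -5 is a root, so (t+5) is a factor; dividing leaves 5*t^2-38*t+48.
The remaining quadratic factors as (5*t-8)(t-6).

(5*t-8)*(t+5)*(t-6)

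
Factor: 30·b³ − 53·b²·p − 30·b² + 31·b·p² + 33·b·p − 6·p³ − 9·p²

(2·b − p)·(3·b − 2·p − 3)·(5·b − 3·p)

Group: 3·b·(10·b² − 11·b·p + 3·p²) + (−2·p − 3)·(10·b² − 11·b·p + 3·p²); both groups contain (10·b² − 11·b·p + 3·p²), so (3·b − 2·p − 3) is a factor with cofactor 10·b² − 11·b·p + 3·p².
The cofactor groups again: 10·b² − 11·b·p + 3·p² = 2·b·(5·b − 3·p) − p·(5·b − 3·p); both groups contain (5·b − 3·p), giving (2·b − p)·(5·b − 3·p).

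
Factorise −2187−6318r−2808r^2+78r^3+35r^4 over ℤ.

Among the possible rational roots, r = −9 is a root, so (r+9) divides it; the quotient is 35r^3−237r^2−675r−243.
Next, r = −3/7 is a root, giving the factor (7r+3) and quotient 5r^2−36r−81.
The remaining quadratic factors as (r−9)(5r+9).

(5r+9)(7r+3)(r+9)(r−9)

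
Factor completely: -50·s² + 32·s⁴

2·s²·(4·s + 5)·(4·s - 5)

Factor out 2·s², leaving 16·s² - 25, which is a difference of two squares.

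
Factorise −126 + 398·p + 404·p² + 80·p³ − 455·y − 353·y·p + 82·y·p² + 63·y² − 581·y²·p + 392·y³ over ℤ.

(8·y − 5·p − 9)·(7·y − 8·p + 2)·(7·y + 2·p + 7)

Group: 7·y·(56·y² − 99·y·p − 47·y + 40·p² + 62·p − 18) + (2·p + 7)·(56·y² − 99·y·p − 47·y + 40·p² + 62·p − 18); both groups contain (56·y² − 99·y·p − 47·y + 40·p² + 62·p − 18), so (7·y + 2·p + 7) is a factor with cofactor 56·y² − 99·y·p − 47·y + 40·p² + 62·p − 18.
The cofactor groups again: 56·y² − 99·y·p − 47·y + 40·p² + 62·p − 18 = 8·y·(7·y − 8·p + 2) + (−5·p − 9)·(7·y − 8·p + 2); both groups contain (7·y − 8·p + 2), giving (8·y − 5·p − 9)·(7·y − 8·p + 2).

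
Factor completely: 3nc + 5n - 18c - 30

Group as (3nc + 5n) + (-18c - 30) = n(3c + 5) - 6(3c + 5).
Both groups share the factor (3c + 5).

(3c + 5)(n - 6)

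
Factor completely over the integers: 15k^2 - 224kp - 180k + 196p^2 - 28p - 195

(15k - 14p + 15)(k - 14p - 13)

Group: 15k(k - 14p - 13) + (-14p + 15)(k - 14p - 13); both groups contain (k - 14p - 13).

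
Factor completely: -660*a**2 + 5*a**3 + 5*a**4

5*a**2*(a + 12)*(a - 11)

Pull out the common factor 5*a**2, then factor the remaining trinomial.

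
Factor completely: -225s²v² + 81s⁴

9s²(3s + 5v)(3s - 5v)

Factor out 9s², leaving 9s² - 25v², which is a difference of two squares.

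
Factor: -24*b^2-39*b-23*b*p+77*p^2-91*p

-(3*b+7*p)*(8*b-11*p+13)

Group: -8*b*(3*b+7*p) + (11*p-13)*(3*b+7*p); both groups contain (3*b+7*p).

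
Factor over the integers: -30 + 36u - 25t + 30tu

Group as (30tu - 25t) + (36u - 30) = 5t(6u - 5) + 6(6u - 5).
Both groups share the factor (6u - 5).

(5t + 6)(6u - 5)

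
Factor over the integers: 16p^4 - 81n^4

Write as (4p^2)² − (9n^2)², then factor 4p^2 - 9n^2 once more.

(2p - 3n)(2p + 3n)(4p^2 + 9n^2)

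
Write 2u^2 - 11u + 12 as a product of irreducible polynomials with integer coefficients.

Need a pair with product 2·12 = 24 and sum -11: that's -3 and -8.
Split the middle term: 2u^2 - 3u - 8u + 12 = u(2u - 3) - 4(2u - 3).

(2u - 3)(u - 4)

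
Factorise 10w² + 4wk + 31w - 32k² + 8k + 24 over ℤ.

Group: 5w(2w + 4k + 3) + (-8k + 8)(2w + 4k + 3); both groups contain (2w + 4k + 3).

(5w - 8k + 8)(2w + 4k + 3)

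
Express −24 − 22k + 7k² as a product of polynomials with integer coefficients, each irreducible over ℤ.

(7k + 6)(k − 4)

Need a pair with product 7·(−24) = −168 and sum −22: that's −28 and 6.
Split the middle term: 7k² − 28k + 6k − 24 = 7k(k − 4) + 6(k − 4).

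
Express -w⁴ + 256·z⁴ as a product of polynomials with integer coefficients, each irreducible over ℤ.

(4·z)⁴ − (w)⁴ = ((4·z)² − (w)²)((4·z)² + (w)²); the first factor splits again, the second (16·z² + w²) is irreducible.

(4·z - w)·(4·z + w)·(16·z² + w²)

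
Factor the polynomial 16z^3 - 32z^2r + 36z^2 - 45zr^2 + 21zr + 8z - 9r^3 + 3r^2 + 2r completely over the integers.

Group: 4z(4z^2 - 11zr + 8z - 3r^2 + 2r) + (3r + 1)(4z^2 - 11zr + 8z - 3r^2 + 2r); both groups contain (4z^2 - 11zr + 8z - 3r^2 + 2r), so (4z + 3r + 1) is a factor with cofactor 4z^2 - 11zr + 8z - 3r^2 + 2r.
The cofactor groups again: 4z^2 - 11zr + 8z - 3r^2 + 2r = z(4z + r) + (-3r + 2)(4z + r); both groups contain (4z + r), giving (z - 3r + 2)(4z + r).

(z - 3r + 2)(4z + 3r + 1)(4z + r)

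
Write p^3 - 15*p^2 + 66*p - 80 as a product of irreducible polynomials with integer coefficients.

(p - 2)*(p - 5)*(p - 8)

Trying the rational-root candidates, p = 8 is a root, so (p - 8) is a factor; dividing leaves p^2 - 7*p + 10.
The remaining quadratic factors as (p - 2)(p - 5).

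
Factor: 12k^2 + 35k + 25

Need a pair with product 12·25 = 300 and sum 35: that's 15 and 20.
Split the middle term: 12k^2 + 15k + 20k + 25 = 3k(4k + 5) + 5(4k + 5).

(3k + 5)(4k + 5)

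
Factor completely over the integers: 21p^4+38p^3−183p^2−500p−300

Testing divisors of the constant over divisors of the leading coefficient, p = 10/3 is a root, so (3p−10) is a factor; dividing leaves 7p^3+36p^2+59p+30.
Continuing, p = −1 is a root, so (p+1) divides it; the quotient is 7p^2+29p+30.
The remaining quadratic factors as (7p+15)(p+2).

(3p−10)(7p+15)(p+1)(p+2)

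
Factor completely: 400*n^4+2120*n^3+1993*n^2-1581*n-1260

By the rational root theorem, n = -15/4 is a root, so (4*n+15) divides it; the quotient is 100*n^3+155*n^2-83*n-84.
Next, n = -7/4 is a root, so (4*n+7) divides it; the quotient is 25*n^2-5*n-12.
The remaining quadratic factors as (5*n+3)(5*n-4).

(4*n+15)*(4*n+7)*(5*n+3)*(5*n-4)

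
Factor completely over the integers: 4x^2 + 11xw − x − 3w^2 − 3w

(4x − w − 1)(x + 3w)

Group: x(4x − w − 1) + 3w(4x − w − 1); both groups contain (4x − w − 1).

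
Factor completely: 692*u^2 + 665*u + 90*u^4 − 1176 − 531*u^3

(3*u − 8)*(5*u − 7)*(6*u + 7)*(u − 3)

Trying the rational-root candidates, u = 7/5 is a root, so (5*u − 7) divides it; the quotient is 18*u^3 − 81*u^2 + 25*u + 168.
Continuing, u = −7/6 is a root, so (6*u + 7) divides it; the quotient is 3*u^2 − 17*u + 24.
The remaining quadratic factors as (3*u − 8)(u − 3).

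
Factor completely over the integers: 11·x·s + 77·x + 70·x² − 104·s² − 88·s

Group: 7·x·(10·x + 13·s + 11) − 8·s·(10·x + 13·s + 11); both groups contain (10·x + 13·s + 11).

(7·x − 8·s)·(10·x + 13·s + 11)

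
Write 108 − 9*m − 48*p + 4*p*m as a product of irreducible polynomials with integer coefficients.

Group as (4*p*m − 48*p) + (−9*m + 108) = 4*p*(m − 12) − 9*(m − 12).
Both groups share the factor (m − 12).

(4*p − 9)*(m − 12)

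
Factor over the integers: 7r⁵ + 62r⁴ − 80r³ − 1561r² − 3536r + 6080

By the rational root theorem, r = 8/7 is a root, giving the factor (7r − 8) and quotient r⁴ + 10r³ − 223r − 760.
Then r = −8 is a root, giving the factor (r + 8) and quotient r³ + 2r² − 16r − 95.
Next, r = 5 is a root, so (r − 5) divides it; the quotient is r² + 7r + 19.
The quadratic r² + 7r + 19 has discriminant −27 < 0 and is irreducible over ℤ.

(7r − 8)(r + 8)(r − 5)(r² + 7r + 19)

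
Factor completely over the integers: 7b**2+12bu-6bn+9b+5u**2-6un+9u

Group: 7b(b+u) + (5u-6n+9)(b+u); both groups contain (b+u).

(7b+5u-6n+9)(b+u)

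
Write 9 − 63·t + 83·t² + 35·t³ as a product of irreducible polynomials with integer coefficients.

(5·t − 1)·(7·t − 3)·(t + 3)

Testing divisors of the constant over divisors of the leading coefficient, t = 3/7 is a root, giving the factor (7·t − 3) and quotient 5·t² + 14·t − 3.
The remaining quadratic factors as (5·t − 1)(t + 3).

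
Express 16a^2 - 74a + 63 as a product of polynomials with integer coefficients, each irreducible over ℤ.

Need a pair with product 16·63 = 1008 and sum -74: that's -56 and -18.
Split the middle term: 16a^2 - 56a - 18a + 63 = 8a(2a - 7) - 9(2a - 7).

(2a - 7)(8a - 9)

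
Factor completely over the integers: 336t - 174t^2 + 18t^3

6t(3t - 8)(t - 7)

Pull out the common factor 6t, then factor the remaining trinomial.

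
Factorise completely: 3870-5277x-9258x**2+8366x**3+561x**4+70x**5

(2x-1)(5x-6)(7x+5)(x**2+9x+129)

Testing divisors of the constant over divisors of the leading coefficient, x = 6/5 is a root, so (5x-6) divides it; the quotient is 14x**4+129x**3+1828x**2+342x-645.
Continuing, x = -5/7 is a root, so (7x+5) divides it; the quotient is 2x**3+17x**2+249x-129.
Next, x = 1/2 is a root, so (2x-1) is a factor; dividing leaves x**2+9x+129.
The quadratic x**2+9x+129 has discriminant -435 < 0 and is irreducible over ℤ.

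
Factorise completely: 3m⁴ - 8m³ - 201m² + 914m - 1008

(3m - 8)(m + 9)(m - 2)(m - 7)

Among the possible rational roots, m = 8/3 is a root, so (3m - 8) is a factor; dividing leaves m³ - 67m + 126.
Next, m = 7 is a root, giving the factor (m - 7) and quotient m² + 7m - 18.
The remaining quadratic factors as (m + 9)(m - 2).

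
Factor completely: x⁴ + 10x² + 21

Substitute u = x² to get a quadratic in u, then factor.
x² + 7 is irreducible over ℤ (always positive, so no real roots).
x² + 3 is irreducible over ℤ (always positive, so no real roots).

(x² + 3)(x² + 7)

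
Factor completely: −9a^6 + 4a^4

−a^4(3a + 2)(3a − 2)

Every term has a factor of a^4; factoring it out leaves −9a^2 + 4.
Recognize a difference of squares with the parts 2 and 3a.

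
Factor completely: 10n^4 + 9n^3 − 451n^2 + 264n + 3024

Trying the rational-root candidates, n = 4 is a root, so (n − 4) is a factor; dividing leaves 10n^3 + 49n^2 − 255n − 756.
Then n = −7 is a root, so (n + 7) divides it; the quotient is 10n^2 − 21n − 108.
The remaining quadratic factors as (5n + 12)(2n − 9).

(2n − 9)(5n + 12)(n + 7)(n − 4)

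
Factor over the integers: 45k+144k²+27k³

9k(3k+1)(k+5)

Pull out the common factor 9k, then factor the remaining trinomial.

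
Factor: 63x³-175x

7x(3x+5)(3x-5)

Every term has a factor of 7x. Then 9x²-25 = (3x)² − (5)².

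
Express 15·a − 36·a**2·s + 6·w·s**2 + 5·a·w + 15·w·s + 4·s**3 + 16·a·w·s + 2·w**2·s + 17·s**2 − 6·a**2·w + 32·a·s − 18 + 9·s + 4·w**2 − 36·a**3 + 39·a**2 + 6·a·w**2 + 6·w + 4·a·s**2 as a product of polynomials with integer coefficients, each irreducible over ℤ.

−(3·a + s + 2)·(3·a − w − s − 3)·(4·a + 2·w + 4·s − 3)

Group: 3·a·(−12·a**2 − 2·a·w − 8·a·s + 21·a + 2·w**2 + 6·w·s + 3·w + 4·s**2 + 9·s − 9) + (s + 2)·(−12·a**2 − 2·a·w − 8·a·s + 21·a + 2·w**2 + 6·w·s + 3·w + 4·s**2 + 9·s − 9); both groups contain (−12·a**2 − 2·a·w − 8·a·s + 21·a + 2·w**2 + 6·w·s + 3·w + 4·s**2 + 9·s − 9), so (3·a + s + 2) is a factor with cofactor −12·a**2 − 2·a·w − 8·a·s + 21·a + 2·w**2 + 6·w·s + 3·w + 4·s**2 + 9·s − 9.
The cofactor groups again: −12·a**2 − 2·a·w − 8·a·s + 21·a + 2·w**2 + 6·w·s + 3·w + 4·s**2 + 9·s − 9 = −3·a·(4·a + 2·w + 4·s − 3) + (w + s + 3)·(4·a + 2·w + 4·s − 3); both groups contain (4·a + 2·w + 4·s − 3), giving −(3·a − w − s − 3)·(4·a + 2·w + 4·s − 3).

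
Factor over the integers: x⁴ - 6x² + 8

Substitute u = x² to get a quadratic in u, then factor.
x² - 2 is irreducible over ℤ (2 is not a perfect square).
x² - 4 is a difference of squares.

(x + 2)(x - 2)(x² - 2)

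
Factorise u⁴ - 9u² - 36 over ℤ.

Substitute w = u² to get a quadratic in w, then factor.
u² - 12 is irreducible over ℤ (12 is not a perfect square).
u² + 3 is irreducible over ℤ (always positive, so no real roots).

(u² + 3)(u² - 12)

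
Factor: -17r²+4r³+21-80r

Among the possible rational roots, r = 1/4 is a root, so (4r-1) is a factor; dividing leaves r²-4r-21.
The remaining quadratic factors as (r-7)(r+3).

(4r-1)(r+3)(r-7)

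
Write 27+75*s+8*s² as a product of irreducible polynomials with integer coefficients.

(8*s+3)*(s+9)

Need a pair with product 8·27 = 216 and sum 75: that's 72 and 3.
Split the middle term: 8*s²+72*s + 3*s+27 = 8*s*(s+9) + 3*(s+9).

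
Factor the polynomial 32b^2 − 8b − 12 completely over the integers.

4(2b + 1)(4b − 3)

Pull out the common factor 4, then factor the remaining trinomial.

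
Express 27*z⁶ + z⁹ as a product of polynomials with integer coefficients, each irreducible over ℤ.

z⁶*(z + 3)*(z² - 3*z + 9)

Factor out z⁶ first: what remains is z³ + 27.
Recognize a sum of cubes with the parts 3 and z.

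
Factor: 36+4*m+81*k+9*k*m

Group as (9*k*m+81*k) + (4*m+36) = 9*k*(m+9) + 4*(m+9).
Both groups share the factor (m+9).

(9*k+4)*(m+9)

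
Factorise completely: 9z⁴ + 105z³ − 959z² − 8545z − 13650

(3z + 13)(3z + 7)(z + 15)(z − 10)

Trying the rational-root candidates, z = −15 is a root, so (z + 15) is a factor; dividing leaves 9z³ − 30z² − 509z − 910.
Continuing, z = −13/3 is a root, so (3z + 13) is a factor; dividing leaves 3z² − 23z − 70.
The remaining quadratic factors as (z − 10)(3z + 7).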